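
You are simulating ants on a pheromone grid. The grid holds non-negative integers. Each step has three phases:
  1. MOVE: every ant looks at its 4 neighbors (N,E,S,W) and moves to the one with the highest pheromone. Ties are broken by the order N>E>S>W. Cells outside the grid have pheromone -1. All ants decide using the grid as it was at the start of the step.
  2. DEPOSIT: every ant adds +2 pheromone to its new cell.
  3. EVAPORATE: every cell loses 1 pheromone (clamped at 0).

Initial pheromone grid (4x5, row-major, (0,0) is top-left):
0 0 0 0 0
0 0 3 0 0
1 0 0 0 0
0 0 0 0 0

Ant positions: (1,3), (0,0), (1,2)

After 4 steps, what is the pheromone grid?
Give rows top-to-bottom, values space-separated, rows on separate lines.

After step 1: ants at (1,2),(0,1),(0,2)
  0 1 1 0 0
  0 0 4 0 0
  0 0 0 0 0
  0 0 0 0 0
After step 2: ants at (0,2),(0,2),(1,2)
  0 0 4 0 0
  0 0 5 0 0
  0 0 0 0 0
  0 0 0 0 0
After step 3: ants at (1,2),(1,2),(0,2)
  0 0 5 0 0
  0 0 8 0 0
  0 0 0 0 0
  0 0 0 0 0
After step 4: ants at (0,2),(0,2),(1,2)
  0 0 8 0 0
  0 0 9 0 0
  0 0 0 0 0
  0 0 0 0 0

0 0 8 0 0
0 0 9 0 0
0 0 0 0 0
0 0 0 0 0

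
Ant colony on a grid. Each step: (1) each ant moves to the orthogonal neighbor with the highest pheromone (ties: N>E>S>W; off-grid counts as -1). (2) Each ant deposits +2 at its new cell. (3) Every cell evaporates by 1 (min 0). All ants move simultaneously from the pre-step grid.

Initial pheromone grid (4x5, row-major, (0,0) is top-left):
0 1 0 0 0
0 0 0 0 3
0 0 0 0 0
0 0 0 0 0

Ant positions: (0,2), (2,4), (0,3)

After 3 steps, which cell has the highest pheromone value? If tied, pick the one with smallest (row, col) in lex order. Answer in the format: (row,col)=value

Step 1: ant0:(0,2)->W->(0,1) | ant1:(2,4)->N->(1,4) | ant2:(0,3)->E->(0,4)
  grid max=4 at (1,4)
Step 2: ant0:(0,1)->E->(0,2) | ant1:(1,4)->N->(0,4) | ant2:(0,4)->S->(1,4)
  grid max=5 at (1,4)
Step 3: ant0:(0,2)->W->(0,1) | ant1:(0,4)->S->(1,4) | ant2:(1,4)->N->(0,4)
  grid max=6 at (1,4)
Final grid:
  0 2 0 0 3
  0 0 0 0 6
  0 0 0 0 0
  0 0 0 0 0
Max pheromone 6 at (1,4)

Answer: (1,4)=6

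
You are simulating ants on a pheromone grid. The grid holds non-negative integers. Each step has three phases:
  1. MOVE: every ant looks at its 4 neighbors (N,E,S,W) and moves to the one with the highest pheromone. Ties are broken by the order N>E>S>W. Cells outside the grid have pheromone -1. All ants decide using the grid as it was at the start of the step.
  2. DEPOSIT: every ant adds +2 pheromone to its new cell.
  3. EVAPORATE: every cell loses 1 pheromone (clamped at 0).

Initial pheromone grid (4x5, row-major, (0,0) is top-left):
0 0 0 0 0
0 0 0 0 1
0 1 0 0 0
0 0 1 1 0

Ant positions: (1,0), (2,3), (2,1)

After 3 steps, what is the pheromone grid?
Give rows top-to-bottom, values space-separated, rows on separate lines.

After step 1: ants at (0,0),(3,3),(1,1)
  1 0 0 0 0
  0 1 0 0 0
  0 0 0 0 0
  0 0 0 2 0
After step 2: ants at (0,1),(2,3),(0,1)
  0 3 0 0 0
  0 0 0 0 0
  0 0 0 1 0
  0 0 0 1 0
After step 3: ants at (0,2),(3,3),(0,2)
  0 2 3 0 0
  0 0 0 0 0
  0 0 0 0 0
  0 0 0 2 0

0 2 3 0 0
0 0 0 0 0
0 0 0 0 0
0 0 0 2 0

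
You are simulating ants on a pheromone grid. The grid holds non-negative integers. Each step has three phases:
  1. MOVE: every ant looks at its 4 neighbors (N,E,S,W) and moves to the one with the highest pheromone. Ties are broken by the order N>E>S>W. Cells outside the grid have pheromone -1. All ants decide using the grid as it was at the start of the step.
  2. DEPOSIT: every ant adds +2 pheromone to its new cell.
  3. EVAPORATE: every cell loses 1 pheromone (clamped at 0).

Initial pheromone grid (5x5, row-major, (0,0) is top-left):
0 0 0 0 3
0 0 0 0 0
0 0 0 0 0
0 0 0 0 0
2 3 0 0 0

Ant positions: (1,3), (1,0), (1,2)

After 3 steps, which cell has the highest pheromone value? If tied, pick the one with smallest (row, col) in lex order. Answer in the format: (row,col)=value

Answer: (0,4)=4

Derivation:
Step 1: ant0:(1,3)->N->(0,3) | ant1:(1,0)->N->(0,0) | ant2:(1,2)->N->(0,2)
  grid max=2 at (0,4)
Step 2: ant0:(0,3)->E->(0,4) | ant1:(0,0)->E->(0,1) | ant2:(0,2)->E->(0,3)
  grid max=3 at (0,4)
Step 3: ant0:(0,4)->W->(0,3) | ant1:(0,1)->E->(0,2) | ant2:(0,3)->E->(0,4)
  grid max=4 at (0,4)
Final grid:
  0 0 1 3 4
  0 0 0 0 0
  0 0 0 0 0
  0 0 0 0 0
  0 0 0 0 0
Max pheromone 4 at (0,4)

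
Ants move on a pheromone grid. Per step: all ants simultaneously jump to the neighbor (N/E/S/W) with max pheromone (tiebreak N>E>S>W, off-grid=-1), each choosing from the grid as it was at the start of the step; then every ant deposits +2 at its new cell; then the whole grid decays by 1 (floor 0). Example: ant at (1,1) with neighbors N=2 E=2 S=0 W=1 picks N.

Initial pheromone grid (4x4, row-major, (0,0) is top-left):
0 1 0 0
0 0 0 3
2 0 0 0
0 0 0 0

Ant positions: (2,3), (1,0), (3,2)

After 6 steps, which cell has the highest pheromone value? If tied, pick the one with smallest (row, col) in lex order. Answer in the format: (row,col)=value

Answer: (1,3)=7

Derivation:
Step 1: ant0:(2,3)->N->(1,3) | ant1:(1,0)->S->(2,0) | ant2:(3,2)->N->(2,2)
  grid max=4 at (1,3)
Step 2: ant0:(1,3)->N->(0,3) | ant1:(2,0)->N->(1,0) | ant2:(2,2)->N->(1,2)
  grid max=3 at (1,3)
Step 3: ant0:(0,3)->S->(1,3) | ant1:(1,0)->S->(2,0) | ant2:(1,2)->E->(1,3)
  grid max=6 at (1,3)
Step 4: ant0:(1,3)->N->(0,3) | ant1:(2,0)->N->(1,0) | ant2:(1,3)->N->(0,3)
  grid max=5 at (1,3)
Step 5: ant0:(0,3)->S->(1,3) | ant1:(1,0)->S->(2,0) | ant2:(0,3)->S->(1,3)
  grid max=8 at (1,3)
Step 6: ant0:(1,3)->N->(0,3) | ant1:(2,0)->N->(1,0) | ant2:(1,3)->N->(0,3)
  grid max=7 at (1,3)
Final grid:
  0 0 0 5
  1 0 0 7
  2 0 0 0
  0 0 0 0
Max pheromone 7 at (1,3)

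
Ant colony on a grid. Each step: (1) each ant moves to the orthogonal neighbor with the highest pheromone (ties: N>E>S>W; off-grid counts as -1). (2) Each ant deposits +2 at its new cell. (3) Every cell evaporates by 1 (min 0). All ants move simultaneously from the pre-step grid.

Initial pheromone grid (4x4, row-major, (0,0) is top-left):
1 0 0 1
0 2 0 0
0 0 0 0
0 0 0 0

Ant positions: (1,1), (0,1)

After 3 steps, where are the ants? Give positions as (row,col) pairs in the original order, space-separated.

Step 1: ant0:(1,1)->N->(0,1) | ant1:(0,1)->S->(1,1)
  grid max=3 at (1,1)
Step 2: ant0:(0,1)->S->(1,1) | ant1:(1,1)->N->(0,1)
  grid max=4 at (1,1)
Step 3: ant0:(1,1)->N->(0,1) | ant1:(0,1)->S->(1,1)
  grid max=5 at (1,1)

(0,1) (1,1)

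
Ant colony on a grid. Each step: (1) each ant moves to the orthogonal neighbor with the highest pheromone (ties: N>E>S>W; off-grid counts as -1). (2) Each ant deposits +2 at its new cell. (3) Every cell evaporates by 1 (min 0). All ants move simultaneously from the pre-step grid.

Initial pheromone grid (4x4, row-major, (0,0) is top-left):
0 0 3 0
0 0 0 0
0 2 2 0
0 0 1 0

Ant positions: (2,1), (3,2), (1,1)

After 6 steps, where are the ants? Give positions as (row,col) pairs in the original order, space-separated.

Step 1: ant0:(2,1)->E->(2,2) | ant1:(3,2)->N->(2,2) | ant2:(1,1)->S->(2,1)
  grid max=5 at (2,2)
Step 2: ant0:(2,2)->W->(2,1) | ant1:(2,2)->W->(2,1) | ant2:(2,1)->E->(2,2)
  grid max=6 at (2,1)
Step 3: ant0:(2,1)->E->(2,2) | ant1:(2,1)->E->(2,2) | ant2:(2,2)->W->(2,1)
  grid max=9 at (2,2)
Step 4: ant0:(2,2)->W->(2,1) | ant1:(2,2)->W->(2,1) | ant2:(2,1)->E->(2,2)
  grid max=10 at (2,1)
Step 5: ant0:(2,1)->E->(2,2) | ant1:(2,1)->E->(2,2) | ant2:(2,2)->W->(2,1)
  grid max=13 at (2,2)
Step 6: ant0:(2,2)->W->(2,1) | ant1:(2,2)->W->(2,1) | ant2:(2,1)->E->(2,2)
  grid max=14 at (2,1)

(2,1) (2,1) (2,2)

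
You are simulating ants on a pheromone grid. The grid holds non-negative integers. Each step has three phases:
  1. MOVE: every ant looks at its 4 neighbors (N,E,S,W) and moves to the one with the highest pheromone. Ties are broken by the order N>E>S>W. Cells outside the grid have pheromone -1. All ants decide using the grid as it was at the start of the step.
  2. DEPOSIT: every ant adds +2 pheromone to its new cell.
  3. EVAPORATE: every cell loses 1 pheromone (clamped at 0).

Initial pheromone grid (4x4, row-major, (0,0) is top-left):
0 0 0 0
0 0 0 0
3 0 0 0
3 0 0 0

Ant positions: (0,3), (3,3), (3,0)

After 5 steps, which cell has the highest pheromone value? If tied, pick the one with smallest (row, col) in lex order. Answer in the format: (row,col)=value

Answer: (1,3)=5

Derivation:
Step 1: ant0:(0,3)->S->(1,3) | ant1:(3,3)->N->(2,3) | ant2:(3,0)->N->(2,0)
  grid max=4 at (2,0)
Step 2: ant0:(1,3)->S->(2,3) | ant1:(2,3)->N->(1,3) | ant2:(2,0)->S->(3,0)
  grid max=3 at (2,0)
Step 3: ant0:(2,3)->N->(1,3) | ant1:(1,3)->S->(2,3) | ant2:(3,0)->N->(2,0)
  grid max=4 at (2,0)
Step 4: ant0:(1,3)->S->(2,3) | ant1:(2,3)->N->(1,3) | ant2:(2,0)->S->(3,0)
  grid max=4 at (1,3)
Step 5: ant0:(2,3)->N->(1,3) | ant1:(1,3)->S->(2,3) | ant2:(3,0)->N->(2,0)
  grid max=5 at (1,3)
Final grid:
  0 0 0 0
  0 0 0 5
  4 0 0 5
  2 0 0 0
Max pheromone 5 at (1,3)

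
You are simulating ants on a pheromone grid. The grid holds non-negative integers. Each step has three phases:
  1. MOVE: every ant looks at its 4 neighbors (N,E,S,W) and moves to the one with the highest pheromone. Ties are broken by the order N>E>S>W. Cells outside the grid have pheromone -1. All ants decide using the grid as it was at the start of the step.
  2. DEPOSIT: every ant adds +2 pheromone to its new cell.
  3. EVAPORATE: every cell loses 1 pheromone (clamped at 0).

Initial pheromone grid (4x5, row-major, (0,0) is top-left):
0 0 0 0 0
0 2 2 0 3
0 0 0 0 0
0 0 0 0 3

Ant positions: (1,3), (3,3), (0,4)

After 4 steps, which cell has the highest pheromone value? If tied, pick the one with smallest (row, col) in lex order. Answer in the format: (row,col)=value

Answer: (1,4)=9

Derivation:
Step 1: ant0:(1,3)->E->(1,4) | ant1:(3,3)->E->(3,4) | ant2:(0,4)->S->(1,4)
  grid max=6 at (1,4)
Step 2: ant0:(1,4)->N->(0,4) | ant1:(3,4)->N->(2,4) | ant2:(1,4)->N->(0,4)
  grid max=5 at (1,4)
Step 3: ant0:(0,4)->S->(1,4) | ant1:(2,4)->N->(1,4) | ant2:(0,4)->S->(1,4)
  grid max=10 at (1,4)
Step 4: ant0:(1,4)->N->(0,4) | ant1:(1,4)->N->(0,4) | ant2:(1,4)->N->(0,4)
  grid max=9 at (1,4)
Final grid:
  0 0 0 0 7
  0 0 0 0 9
  0 0 0 0 0
  0 0 0 0 1
Max pheromone 9 at (1,4)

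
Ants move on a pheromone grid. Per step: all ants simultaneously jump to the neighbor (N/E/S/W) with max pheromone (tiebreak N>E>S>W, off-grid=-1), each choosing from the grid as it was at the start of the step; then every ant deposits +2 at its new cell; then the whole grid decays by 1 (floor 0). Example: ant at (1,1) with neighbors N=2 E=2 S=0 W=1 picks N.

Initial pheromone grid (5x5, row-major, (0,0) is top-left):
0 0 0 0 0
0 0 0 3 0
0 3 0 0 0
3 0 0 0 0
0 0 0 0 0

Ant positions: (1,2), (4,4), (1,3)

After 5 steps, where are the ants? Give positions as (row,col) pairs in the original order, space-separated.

Step 1: ant0:(1,2)->E->(1,3) | ant1:(4,4)->N->(3,4) | ant2:(1,3)->N->(0,3)
  grid max=4 at (1,3)
Step 2: ant0:(1,3)->N->(0,3) | ant1:(3,4)->N->(2,4) | ant2:(0,3)->S->(1,3)
  grid max=5 at (1,3)
Step 3: ant0:(0,3)->S->(1,3) | ant1:(2,4)->N->(1,4) | ant2:(1,3)->N->(0,3)
  grid max=6 at (1,3)
Step 4: ant0:(1,3)->N->(0,3) | ant1:(1,4)->W->(1,3) | ant2:(0,3)->S->(1,3)
  grid max=9 at (1,3)
Step 5: ant0:(0,3)->S->(1,3) | ant1:(1,3)->N->(0,3) | ant2:(1,3)->N->(0,3)
  grid max=10 at (1,3)

(1,3) (0,3) (0,3)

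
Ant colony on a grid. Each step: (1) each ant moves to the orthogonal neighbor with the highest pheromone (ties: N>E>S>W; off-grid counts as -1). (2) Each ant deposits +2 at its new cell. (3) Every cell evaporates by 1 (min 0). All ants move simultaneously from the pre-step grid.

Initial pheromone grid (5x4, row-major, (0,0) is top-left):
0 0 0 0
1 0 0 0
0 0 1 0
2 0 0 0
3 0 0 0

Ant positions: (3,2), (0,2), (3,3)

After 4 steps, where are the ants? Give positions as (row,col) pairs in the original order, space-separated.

Step 1: ant0:(3,2)->N->(2,2) | ant1:(0,2)->E->(0,3) | ant2:(3,3)->N->(2,3)
  grid max=2 at (2,2)
Step 2: ant0:(2,2)->E->(2,3) | ant1:(0,3)->S->(1,3) | ant2:(2,3)->W->(2,2)
  grid max=3 at (2,2)
Step 3: ant0:(2,3)->W->(2,2) | ant1:(1,3)->S->(2,3) | ant2:(2,2)->E->(2,3)
  grid max=5 at (2,3)
Step 4: ant0:(2,2)->E->(2,3) | ant1:(2,3)->W->(2,2) | ant2:(2,3)->W->(2,2)
  grid max=7 at (2,2)

(2,3) (2,2) (2,2)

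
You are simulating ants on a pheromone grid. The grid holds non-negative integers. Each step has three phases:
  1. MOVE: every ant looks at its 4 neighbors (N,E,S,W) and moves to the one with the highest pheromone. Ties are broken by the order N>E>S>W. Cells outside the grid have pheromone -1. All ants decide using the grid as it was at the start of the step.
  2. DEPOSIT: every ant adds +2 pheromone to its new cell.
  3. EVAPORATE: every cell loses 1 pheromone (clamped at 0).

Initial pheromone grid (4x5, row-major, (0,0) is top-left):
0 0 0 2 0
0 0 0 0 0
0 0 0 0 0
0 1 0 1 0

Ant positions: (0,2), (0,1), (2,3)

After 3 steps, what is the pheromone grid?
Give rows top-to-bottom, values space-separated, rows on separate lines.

After step 1: ants at (0,3),(0,2),(3,3)
  0 0 1 3 0
  0 0 0 0 0
  0 0 0 0 0
  0 0 0 2 0
After step 2: ants at (0,2),(0,3),(2,3)
  0 0 2 4 0
  0 0 0 0 0
  0 0 0 1 0
  0 0 0 1 0
After step 3: ants at (0,3),(0,2),(3,3)
  0 0 3 5 0
  0 0 0 0 0
  0 0 0 0 0
  0 0 0 2 0

0 0 3 5 0
0 0 0 0 0
0 0 0 0 0
0 0 0 2 0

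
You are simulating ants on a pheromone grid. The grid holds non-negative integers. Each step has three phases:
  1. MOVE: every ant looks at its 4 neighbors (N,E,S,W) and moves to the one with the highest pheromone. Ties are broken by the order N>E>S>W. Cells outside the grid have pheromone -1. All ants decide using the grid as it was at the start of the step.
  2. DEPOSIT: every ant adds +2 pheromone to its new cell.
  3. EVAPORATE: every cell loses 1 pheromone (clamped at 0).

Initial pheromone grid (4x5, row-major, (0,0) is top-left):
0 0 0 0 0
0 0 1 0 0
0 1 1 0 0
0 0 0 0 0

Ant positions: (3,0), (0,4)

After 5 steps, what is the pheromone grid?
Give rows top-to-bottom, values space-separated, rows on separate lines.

After step 1: ants at (2,0),(1,4)
  0 0 0 0 0
  0 0 0 0 1
  1 0 0 0 0
  0 0 0 0 0
After step 2: ants at (1,0),(0,4)
  0 0 0 0 1
  1 0 0 0 0
  0 0 0 0 0
  0 0 0 0 0
After step 3: ants at (0,0),(1,4)
  1 0 0 0 0
  0 0 0 0 1
  0 0 0 0 0
  0 0 0 0 0
After step 4: ants at (0,1),(0,4)
  0 1 0 0 1
  0 0 0 0 0
  0 0 0 0 0
  0 0 0 0 0
After step 5: ants at (0,2),(1,4)
  0 0 1 0 0
  0 0 0 0 1
  0 0 0 0 0
  0 0 0 0 0

0 0 1 0 0
0 0 0 0 1
0 0 0 0 0
0 0 0 0 0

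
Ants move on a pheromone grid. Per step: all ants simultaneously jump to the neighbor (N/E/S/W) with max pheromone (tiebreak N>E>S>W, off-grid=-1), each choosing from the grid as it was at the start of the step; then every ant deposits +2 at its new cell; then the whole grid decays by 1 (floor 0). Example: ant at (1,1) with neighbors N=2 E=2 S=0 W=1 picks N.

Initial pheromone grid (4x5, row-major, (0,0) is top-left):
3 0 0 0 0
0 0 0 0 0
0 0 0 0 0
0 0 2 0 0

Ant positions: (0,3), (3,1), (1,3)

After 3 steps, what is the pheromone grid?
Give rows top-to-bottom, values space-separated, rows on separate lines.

After step 1: ants at (0,4),(3,2),(0,3)
  2 0 0 1 1
  0 0 0 0 0
  0 0 0 0 0
  0 0 3 0 0
After step 2: ants at (0,3),(2,2),(0,4)
  1 0 0 2 2
  0 0 0 0 0
  0 0 1 0 0
  0 0 2 0 0
After step 3: ants at (0,4),(3,2),(0,3)
  0 0 0 3 3
  0 0 0 0 0
  0 0 0 0 0
  0 0 3 0 0

0 0 0 3 3
0 0 0 0 0
0 0 0 0 0
0 0 3 0 0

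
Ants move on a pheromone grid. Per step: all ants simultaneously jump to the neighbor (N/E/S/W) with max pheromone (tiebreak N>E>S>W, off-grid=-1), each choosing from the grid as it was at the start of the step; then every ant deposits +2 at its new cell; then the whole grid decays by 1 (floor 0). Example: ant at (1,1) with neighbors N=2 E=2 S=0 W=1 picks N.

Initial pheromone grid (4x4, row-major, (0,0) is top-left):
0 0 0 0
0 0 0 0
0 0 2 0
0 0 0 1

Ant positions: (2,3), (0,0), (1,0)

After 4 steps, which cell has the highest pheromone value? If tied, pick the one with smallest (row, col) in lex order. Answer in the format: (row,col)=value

Answer: (0,0)=4

Derivation:
Step 1: ant0:(2,3)->W->(2,2) | ant1:(0,0)->E->(0,1) | ant2:(1,0)->N->(0,0)
  grid max=3 at (2,2)
Step 2: ant0:(2,2)->N->(1,2) | ant1:(0,1)->W->(0,0) | ant2:(0,0)->E->(0,1)
  grid max=2 at (0,0)
Step 3: ant0:(1,2)->S->(2,2) | ant1:(0,0)->E->(0,1) | ant2:(0,1)->W->(0,0)
  grid max=3 at (0,0)
Step 4: ant0:(2,2)->N->(1,2) | ant1:(0,1)->W->(0,0) | ant2:(0,0)->E->(0,1)
  grid max=4 at (0,0)
Final grid:
  4 4 0 0
  0 0 1 0
  0 0 2 0
  0 0 0 0
Max pheromone 4 at (0,0)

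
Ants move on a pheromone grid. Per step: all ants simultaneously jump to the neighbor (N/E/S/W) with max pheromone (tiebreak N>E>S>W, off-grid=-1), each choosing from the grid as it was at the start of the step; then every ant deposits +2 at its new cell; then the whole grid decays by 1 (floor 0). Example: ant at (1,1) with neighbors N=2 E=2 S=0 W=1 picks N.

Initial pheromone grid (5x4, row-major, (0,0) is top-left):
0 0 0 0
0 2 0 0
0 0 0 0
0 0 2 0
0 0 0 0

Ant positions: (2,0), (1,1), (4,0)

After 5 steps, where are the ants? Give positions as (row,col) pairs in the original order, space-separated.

Step 1: ant0:(2,0)->N->(1,0) | ant1:(1,1)->N->(0,1) | ant2:(4,0)->N->(3,0)
  grid max=1 at (0,1)
Step 2: ant0:(1,0)->E->(1,1) | ant1:(0,1)->S->(1,1) | ant2:(3,0)->N->(2,0)
  grid max=4 at (1,1)
Step 3: ant0:(1,1)->N->(0,1) | ant1:(1,1)->N->(0,1) | ant2:(2,0)->N->(1,0)
  grid max=3 at (0,1)
Step 4: ant0:(0,1)->S->(1,1) | ant1:(0,1)->S->(1,1) | ant2:(1,0)->E->(1,1)
  grid max=8 at (1,1)
Step 5: ant0:(1,1)->N->(0,1) | ant1:(1,1)->N->(0,1) | ant2:(1,1)->N->(0,1)
  grid max=7 at (0,1)

(0,1) (0,1) (0,1)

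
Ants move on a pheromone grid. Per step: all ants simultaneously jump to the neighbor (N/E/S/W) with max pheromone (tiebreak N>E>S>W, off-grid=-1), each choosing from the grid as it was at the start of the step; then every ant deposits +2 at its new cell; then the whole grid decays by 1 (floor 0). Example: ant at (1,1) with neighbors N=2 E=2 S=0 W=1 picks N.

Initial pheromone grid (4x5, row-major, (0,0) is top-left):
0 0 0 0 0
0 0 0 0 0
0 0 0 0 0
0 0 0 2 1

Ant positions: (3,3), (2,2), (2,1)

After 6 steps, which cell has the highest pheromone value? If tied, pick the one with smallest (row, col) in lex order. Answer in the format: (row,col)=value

Step 1: ant0:(3,3)->E->(3,4) | ant1:(2,2)->N->(1,2) | ant2:(2,1)->N->(1,1)
  grid max=2 at (3,4)
Step 2: ant0:(3,4)->W->(3,3) | ant1:(1,2)->W->(1,1) | ant2:(1,1)->E->(1,2)
  grid max=2 at (1,1)
Step 3: ant0:(3,3)->E->(3,4) | ant1:(1,1)->E->(1,2) | ant2:(1,2)->W->(1,1)
  grid max=3 at (1,1)
Step 4: ant0:(3,4)->W->(3,3) | ant1:(1,2)->W->(1,1) | ant2:(1,1)->E->(1,2)
  grid max=4 at (1,1)
Step 5: ant0:(3,3)->E->(3,4) | ant1:(1,1)->E->(1,2) | ant2:(1,2)->W->(1,1)
  grid max=5 at (1,1)
Step 6: ant0:(3,4)->W->(3,3) | ant1:(1,2)->W->(1,1) | ant2:(1,1)->E->(1,2)
  grid max=6 at (1,1)
Final grid:
  0 0 0 0 0
  0 6 6 0 0
  0 0 0 0 0
  0 0 0 2 1
Max pheromone 6 at (1,1)

Answer: (1,1)=6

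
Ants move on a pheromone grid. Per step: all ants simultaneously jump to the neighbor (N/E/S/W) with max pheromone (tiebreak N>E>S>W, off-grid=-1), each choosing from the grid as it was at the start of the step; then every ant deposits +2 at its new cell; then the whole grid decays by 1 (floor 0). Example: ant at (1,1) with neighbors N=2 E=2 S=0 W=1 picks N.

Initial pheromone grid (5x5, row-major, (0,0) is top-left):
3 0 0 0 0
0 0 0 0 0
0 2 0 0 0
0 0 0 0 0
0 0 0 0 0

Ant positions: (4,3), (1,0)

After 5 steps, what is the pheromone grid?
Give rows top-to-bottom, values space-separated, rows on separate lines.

After step 1: ants at (3,3),(0,0)
  4 0 0 0 0
  0 0 0 0 0
  0 1 0 0 0
  0 0 0 1 0
  0 0 0 0 0
After step 2: ants at (2,3),(0,1)
  3 1 0 0 0
  0 0 0 0 0
  0 0 0 1 0
  0 0 0 0 0
  0 0 0 0 0
After step 3: ants at (1,3),(0,0)
  4 0 0 0 0
  0 0 0 1 0
  0 0 0 0 0
  0 0 0 0 0
  0 0 0 0 0
After step 4: ants at (0,3),(0,1)
  3 1 0 1 0
  0 0 0 0 0
  0 0 0 0 0
  0 0 0 0 0
  0 0 0 0 0
After step 5: ants at (0,4),(0,0)
  4 0 0 0 1
  0 0 0 0 0
  0 0 0 0 0
  0 0 0 0 0
  0 0 0 0 0

4 0 0 0 1
0 0 0 0 0
0 0 0 0 0
0 0 0 0 0
0 0 0 0 0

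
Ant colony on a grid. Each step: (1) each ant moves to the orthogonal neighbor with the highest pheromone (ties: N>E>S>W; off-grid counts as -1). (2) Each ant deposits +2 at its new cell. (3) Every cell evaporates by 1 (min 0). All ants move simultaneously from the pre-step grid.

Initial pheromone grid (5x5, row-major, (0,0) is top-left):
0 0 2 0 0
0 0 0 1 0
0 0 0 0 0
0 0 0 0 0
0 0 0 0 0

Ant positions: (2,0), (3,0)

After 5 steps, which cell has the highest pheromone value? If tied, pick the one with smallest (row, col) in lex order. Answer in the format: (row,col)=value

Answer: (1,0)=5

Derivation:
Step 1: ant0:(2,0)->N->(1,0) | ant1:(3,0)->N->(2,0)
  grid max=1 at (0,2)
Step 2: ant0:(1,0)->S->(2,0) | ant1:(2,0)->N->(1,0)
  grid max=2 at (1,0)
Step 3: ant0:(2,0)->N->(1,0) | ant1:(1,0)->S->(2,0)
  grid max=3 at (1,0)
Step 4: ant0:(1,0)->S->(2,0) | ant1:(2,0)->N->(1,0)
  grid max=4 at (1,0)
Step 5: ant0:(2,0)->N->(1,0) | ant1:(1,0)->S->(2,0)
  grid max=5 at (1,0)
Final grid:
  0 0 0 0 0
  5 0 0 0 0
  5 0 0 0 0
  0 0 0 0 0
  0 0 0 0 0
Max pheromone 5 at (1,0)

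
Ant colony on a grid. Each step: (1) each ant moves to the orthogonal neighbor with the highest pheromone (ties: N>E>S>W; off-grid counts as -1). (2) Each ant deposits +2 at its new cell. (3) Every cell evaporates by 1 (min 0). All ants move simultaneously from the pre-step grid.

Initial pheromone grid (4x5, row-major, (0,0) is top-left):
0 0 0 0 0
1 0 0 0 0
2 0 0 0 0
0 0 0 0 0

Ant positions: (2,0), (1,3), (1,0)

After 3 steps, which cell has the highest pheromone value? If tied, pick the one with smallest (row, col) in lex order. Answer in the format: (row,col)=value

Answer: (2,0)=5

Derivation:
Step 1: ant0:(2,0)->N->(1,0) | ant1:(1,3)->N->(0,3) | ant2:(1,0)->S->(2,0)
  grid max=3 at (2,0)
Step 2: ant0:(1,0)->S->(2,0) | ant1:(0,3)->E->(0,4) | ant2:(2,0)->N->(1,0)
  grid max=4 at (2,0)
Step 3: ant0:(2,0)->N->(1,0) | ant1:(0,4)->S->(1,4) | ant2:(1,0)->S->(2,0)
  grid max=5 at (2,0)
Final grid:
  0 0 0 0 0
  4 0 0 0 1
  5 0 0 0 0
  0 0 0 0 0
Max pheromone 5 at (2,0)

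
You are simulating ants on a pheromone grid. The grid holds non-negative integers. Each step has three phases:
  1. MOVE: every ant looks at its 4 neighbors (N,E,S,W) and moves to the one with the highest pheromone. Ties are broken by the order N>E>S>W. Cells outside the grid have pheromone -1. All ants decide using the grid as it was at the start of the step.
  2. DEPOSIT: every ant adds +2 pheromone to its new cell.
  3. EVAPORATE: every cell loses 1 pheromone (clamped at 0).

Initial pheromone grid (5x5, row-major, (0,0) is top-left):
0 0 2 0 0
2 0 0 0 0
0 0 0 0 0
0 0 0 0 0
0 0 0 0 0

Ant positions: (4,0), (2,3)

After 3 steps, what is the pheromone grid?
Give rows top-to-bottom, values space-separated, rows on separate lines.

After step 1: ants at (3,0),(1,3)
  0 0 1 0 0
  1 0 0 1 0
  0 0 0 0 0
  1 0 0 0 0
  0 0 0 0 0
After step 2: ants at (2,0),(0,3)
  0 0 0 1 0
  0 0 0 0 0
  1 0 0 0 0
  0 0 0 0 0
  0 0 0 0 0
After step 3: ants at (1,0),(0,4)
  0 0 0 0 1
  1 0 0 0 0
  0 0 0 0 0
  0 0 0 0 0
  0 0 0 0 0

0 0 0 0 1
1 0 0 0 0
0 0 0 0 0
0 0 0 0 0
0 0 0 0 0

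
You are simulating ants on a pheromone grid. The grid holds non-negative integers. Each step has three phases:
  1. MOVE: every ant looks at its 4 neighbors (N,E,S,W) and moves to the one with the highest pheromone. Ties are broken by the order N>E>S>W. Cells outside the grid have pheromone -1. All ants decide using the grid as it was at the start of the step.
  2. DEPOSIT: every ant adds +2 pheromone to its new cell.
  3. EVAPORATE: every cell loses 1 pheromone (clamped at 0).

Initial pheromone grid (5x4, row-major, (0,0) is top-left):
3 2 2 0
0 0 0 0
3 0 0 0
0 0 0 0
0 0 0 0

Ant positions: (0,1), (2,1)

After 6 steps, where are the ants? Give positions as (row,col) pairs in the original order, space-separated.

Step 1: ant0:(0,1)->W->(0,0) | ant1:(2,1)->W->(2,0)
  grid max=4 at (0,0)
Step 2: ant0:(0,0)->E->(0,1) | ant1:(2,0)->N->(1,0)
  grid max=3 at (0,0)
Step 3: ant0:(0,1)->W->(0,0) | ant1:(1,0)->N->(0,0)
  grid max=6 at (0,0)
Step 4: ant0:(0,0)->E->(0,1) | ant1:(0,0)->E->(0,1)
  grid max=5 at (0,0)
Step 5: ant0:(0,1)->W->(0,0) | ant1:(0,1)->W->(0,0)
  grid max=8 at (0,0)
Step 6: ant0:(0,0)->E->(0,1) | ant1:(0,0)->E->(0,1)
  grid max=7 at (0,0)

(0,1) (0,1)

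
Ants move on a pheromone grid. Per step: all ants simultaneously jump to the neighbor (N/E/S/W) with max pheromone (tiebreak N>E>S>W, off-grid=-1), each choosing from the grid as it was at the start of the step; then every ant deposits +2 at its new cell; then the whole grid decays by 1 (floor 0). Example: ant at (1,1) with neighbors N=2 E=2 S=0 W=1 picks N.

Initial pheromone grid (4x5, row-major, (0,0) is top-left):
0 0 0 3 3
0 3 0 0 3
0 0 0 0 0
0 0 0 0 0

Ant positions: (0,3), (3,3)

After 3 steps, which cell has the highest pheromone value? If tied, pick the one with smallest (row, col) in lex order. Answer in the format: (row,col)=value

Step 1: ant0:(0,3)->E->(0,4) | ant1:(3,3)->N->(2,3)
  grid max=4 at (0,4)
Step 2: ant0:(0,4)->S->(1,4) | ant1:(2,3)->N->(1,3)
  grid max=3 at (0,4)
Step 3: ant0:(1,4)->N->(0,4) | ant1:(1,3)->E->(1,4)
  grid max=4 at (0,4)
Final grid:
  0 0 0 0 4
  0 0 0 0 4
  0 0 0 0 0
  0 0 0 0 0
Max pheromone 4 at (0,4)

Answer: (0,4)=4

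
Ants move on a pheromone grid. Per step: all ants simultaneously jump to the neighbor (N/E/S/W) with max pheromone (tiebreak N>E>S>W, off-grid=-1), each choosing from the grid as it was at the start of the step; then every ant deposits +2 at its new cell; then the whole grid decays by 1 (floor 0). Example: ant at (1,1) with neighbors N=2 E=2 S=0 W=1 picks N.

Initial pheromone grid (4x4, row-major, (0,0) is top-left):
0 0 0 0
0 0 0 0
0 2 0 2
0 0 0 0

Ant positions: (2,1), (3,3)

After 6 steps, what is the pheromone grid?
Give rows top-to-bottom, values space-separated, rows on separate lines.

After step 1: ants at (1,1),(2,3)
  0 0 0 0
  0 1 0 0
  0 1 0 3
  0 0 0 0
After step 2: ants at (2,1),(1,3)
  0 0 0 0
  0 0 0 1
  0 2 0 2
  0 0 0 0
After step 3: ants at (1,1),(2,3)
  0 0 0 0
  0 1 0 0
  0 1 0 3
  0 0 0 0
After step 4: ants at (2,1),(1,3)
  0 0 0 0
  0 0 0 1
  0 2 0 2
  0 0 0 0
After step 5: ants at (1,1),(2,3)
  0 0 0 0
  0 1 0 0
  0 1 0 3
  0 0 0 0
After step 6: ants at (2,1),(1,3)
  0 0 0 0
  0 0 0 1
  0 2 0 2
  0 0 0 0

0 0 0 0
0 0 0 1
0 2 0 2
0 0 0 0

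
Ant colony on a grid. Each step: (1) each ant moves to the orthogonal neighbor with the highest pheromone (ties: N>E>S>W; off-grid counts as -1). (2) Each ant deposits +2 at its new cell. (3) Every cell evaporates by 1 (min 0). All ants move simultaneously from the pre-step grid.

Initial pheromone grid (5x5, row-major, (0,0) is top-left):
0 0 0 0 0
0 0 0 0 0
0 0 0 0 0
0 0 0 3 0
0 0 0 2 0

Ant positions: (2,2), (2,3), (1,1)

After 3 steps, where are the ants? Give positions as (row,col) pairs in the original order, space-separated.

Step 1: ant0:(2,2)->N->(1,2) | ant1:(2,3)->S->(3,3) | ant2:(1,1)->N->(0,1)
  grid max=4 at (3,3)
Step 2: ant0:(1,2)->N->(0,2) | ant1:(3,3)->S->(4,3) | ant2:(0,1)->E->(0,2)
  grid max=3 at (0,2)
Step 3: ant0:(0,2)->E->(0,3) | ant1:(4,3)->N->(3,3) | ant2:(0,2)->E->(0,3)
  grid max=4 at (3,3)

(0,3) (3,3) (0,3)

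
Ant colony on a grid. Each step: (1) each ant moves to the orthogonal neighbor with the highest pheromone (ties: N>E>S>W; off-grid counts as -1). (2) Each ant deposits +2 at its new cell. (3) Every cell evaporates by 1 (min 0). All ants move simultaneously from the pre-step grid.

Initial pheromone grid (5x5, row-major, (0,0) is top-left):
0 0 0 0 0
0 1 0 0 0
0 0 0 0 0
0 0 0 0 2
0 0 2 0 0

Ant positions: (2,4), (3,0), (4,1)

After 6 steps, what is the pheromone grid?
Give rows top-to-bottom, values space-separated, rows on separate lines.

After step 1: ants at (3,4),(2,0),(4,2)
  0 0 0 0 0
  0 0 0 0 0
  1 0 0 0 0
  0 0 0 0 3
  0 0 3 0 0
After step 2: ants at (2,4),(1,0),(3,2)
  0 0 0 0 0
  1 0 0 0 0
  0 0 0 0 1
  0 0 1 0 2
  0 0 2 0 0
After step 3: ants at (3,4),(0,0),(4,2)
  1 0 0 0 0
  0 0 0 0 0
  0 0 0 0 0
  0 0 0 0 3
  0 0 3 0 0
After step 4: ants at (2,4),(0,1),(3,2)
  0 1 0 0 0
  0 0 0 0 0
  0 0 0 0 1
  0 0 1 0 2
  0 0 2 0 0
After step 5: ants at (3,4),(0,2),(4,2)
  0 0 1 0 0
  0 0 0 0 0
  0 0 0 0 0
  0 0 0 0 3
  0 0 3 0 0
After step 6: ants at (2,4),(0,3),(3,2)
  0 0 0 1 0
  0 0 0 0 0
  0 0 0 0 1
  0 0 1 0 2
  0 0 2 0 0

0 0 0 1 0
0 0 0 0 0
0 0 0 0 1
0 0 1 0 2
0 0 2 0 0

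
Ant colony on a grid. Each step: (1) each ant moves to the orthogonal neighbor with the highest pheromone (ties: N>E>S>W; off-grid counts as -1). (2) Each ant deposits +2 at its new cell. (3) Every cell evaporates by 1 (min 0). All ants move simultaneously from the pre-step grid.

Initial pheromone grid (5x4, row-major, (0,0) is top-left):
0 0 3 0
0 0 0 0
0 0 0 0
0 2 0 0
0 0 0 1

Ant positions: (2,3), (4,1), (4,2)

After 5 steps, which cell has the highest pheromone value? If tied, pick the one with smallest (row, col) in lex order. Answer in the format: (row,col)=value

Answer: (3,1)=3

Derivation:
Step 1: ant0:(2,3)->N->(1,3) | ant1:(4,1)->N->(3,1) | ant2:(4,2)->E->(4,3)
  grid max=3 at (3,1)
Step 2: ant0:(1,3)->N->(0,3) | ant1:(3,1)->N->(2,1) | ant2:(4,3)->N->(3,3)
  grid max=2 at (3,1)
Step 3: ant0:(0,3)->W->(0,2) | ant1:(2,1)->S->(3,1) | ant2:(3,3)->S->(4,3)
  grid max=3 at (3,1)
Step 4: ant0:(0,2)->E->(0,3) | ant1:(3,1)->N->(2,1) | ant2:(4,3)->N->(3,3)
  grid max=2 at (3,1)
Step 5: ant0:(0,3)->W->(0,2) | ant1:(2,1)->S->(3,1) | ant2:(3,3)->S->(4,3)
  grid max=3 at (3,1)
Final grid:
  0 0 2 0
  0 0 0 0
  0 0 0 0
  0 3 0 0
  0 0 0 2
Max pheromone 3 at (3,1)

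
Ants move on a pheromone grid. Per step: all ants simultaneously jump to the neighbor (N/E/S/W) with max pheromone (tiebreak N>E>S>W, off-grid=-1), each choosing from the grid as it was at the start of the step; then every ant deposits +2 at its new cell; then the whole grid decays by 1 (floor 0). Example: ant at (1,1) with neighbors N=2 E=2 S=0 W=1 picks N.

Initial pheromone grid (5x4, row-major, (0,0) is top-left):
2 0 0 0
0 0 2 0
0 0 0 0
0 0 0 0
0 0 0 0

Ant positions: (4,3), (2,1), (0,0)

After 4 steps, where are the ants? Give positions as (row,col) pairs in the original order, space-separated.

Step 1: ant0:(4,3)->N->(3,3) | ant1:(2,1)->N->(1,1) | ant2:(0,0)->E->(0,1)
  grid max=1 at (0,0)
Step 2: ant0:(3,3)->N->(2,3) | ant1:(1,1)->N->(0,1) | ant2:(0,1)->S->(1,1)
  grid max=2 at (0,1)
Step 3: ant0:(2,3)->N->(1,3) | ant1:(0,1)->S->(1,1) | ant2:(1,1)->N->(0,1)
  grid max=3 at (0,1)
Step 4: ant0:(1,3)->N->(0,3) | ant1:(1,1)->N->(0,1) | ant2:(0,1)->S->(1,1)
  grid max=4 at (0,1)

(0,3) (0,1) (1,1)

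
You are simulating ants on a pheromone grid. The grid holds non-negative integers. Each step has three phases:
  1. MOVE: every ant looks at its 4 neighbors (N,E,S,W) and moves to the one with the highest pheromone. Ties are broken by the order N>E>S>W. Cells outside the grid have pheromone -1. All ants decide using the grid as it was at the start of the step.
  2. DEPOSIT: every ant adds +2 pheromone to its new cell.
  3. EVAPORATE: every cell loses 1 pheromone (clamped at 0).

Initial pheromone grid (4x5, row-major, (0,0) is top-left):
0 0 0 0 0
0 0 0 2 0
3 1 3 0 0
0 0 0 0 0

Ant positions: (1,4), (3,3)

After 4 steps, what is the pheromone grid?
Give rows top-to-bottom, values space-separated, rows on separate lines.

After step 1: ants at (1,3),(2,3)
  0 0 0 0 0
  0 0 0 3 0
  2 0 2 1 0
  0 0 0 0 0
After step 2: ants at (2,3),(1,3)
  0 0 0 0 0
  0 0 0 4 0
  1 0 1 2 0
  0 0 0 0 0
After step 3: ants at (1,3),(2,3)
  0 0 0 0 0
  0 0 0 5 0
  0 0 0 3 0
  0 0 0 0 0
After step 4: ants at (2,3),(1,3)
  0 0 0 0 0
  0 0 0 6 0
  0 0 0 4 0
  0 0 0 0 0

0 0 0 0 0
0 0 0 6 0
0 0 0 4 0
0 0 0 0 0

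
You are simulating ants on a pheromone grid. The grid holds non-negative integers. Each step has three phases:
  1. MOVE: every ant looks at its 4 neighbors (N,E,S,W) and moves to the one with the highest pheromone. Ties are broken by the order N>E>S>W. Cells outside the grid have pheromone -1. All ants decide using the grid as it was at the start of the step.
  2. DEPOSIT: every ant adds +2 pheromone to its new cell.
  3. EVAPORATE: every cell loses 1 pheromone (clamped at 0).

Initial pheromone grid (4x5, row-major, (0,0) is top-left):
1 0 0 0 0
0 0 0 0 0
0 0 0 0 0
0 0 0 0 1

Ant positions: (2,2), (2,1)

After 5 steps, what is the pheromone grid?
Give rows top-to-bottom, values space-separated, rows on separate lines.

After step 1: ants at (1,2),(1,1)
  0 0 0 0 0
  0 1 1 0 0
  0 0 0 0 0
  0 0 0 0 0
After step 2: ants at (1,1),(1,2)
  0 0 0 0 0
  0 2 2 0 0
  0 0 0 0 0
  0 0 0 0 0
After step 3: ants at (1,2),(1,1)
  0 0 0 0 0
  0 3 3 0 0
  0 0 0 0 0
  0 0 0 0 0
After step 4: ants at (1,1),(1,2)
  0 0 0 0 0
  0 4 4 0 0
  0 0 0 0 0
  0 0 0 0 0
After step 5: ants at (1,2),(1,1)
  0 0 0 0 0
  0 5 5 0 0
  0 0 0 0 0
  0 0 0 0 0

0 0 0 0 0
0 5 5 0 0
0 0 0 0 0
0 0 0 0 0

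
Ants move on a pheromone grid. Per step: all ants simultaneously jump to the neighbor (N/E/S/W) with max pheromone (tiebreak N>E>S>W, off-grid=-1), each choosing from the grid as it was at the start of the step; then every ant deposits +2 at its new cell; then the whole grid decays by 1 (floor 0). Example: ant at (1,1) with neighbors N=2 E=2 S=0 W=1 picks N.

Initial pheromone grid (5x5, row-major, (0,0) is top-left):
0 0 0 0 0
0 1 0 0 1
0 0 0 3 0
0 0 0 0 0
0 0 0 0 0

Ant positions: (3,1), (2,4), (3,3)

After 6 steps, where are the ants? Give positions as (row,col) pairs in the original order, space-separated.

Step 1: ant0:(3,1)->N->(2,1) | ant1:(2,4)->W->(2,3) | ant2:(3,3)->N->(2,3)
  grid max=6 at (2,3)
Step 2: ant0:(2,1)->N->(1,1) | ant1:(2,3)->N->(1,3) | ant2:(2,3)->N->(1,3)
  grid max=5 at (2,3)
Step 3: ant0:(1,1)->N->(0,1) | ant1:(1,3)->S->(2,3) | ant2:(1,3)->S->(2,3)
  grid max=8 at (2,3)
Step 4: ant0:(0,1)->E->(0,2) | ant1:(2,3)->N->(1,3) | ant2:(2,3)->N->(1,3)
  grid max=7 at (2,3)
Step 5: ant0:(0,2)->E->(0,3) | ant1:(1,3)->S->(2,3) | ant2:(1,3)->S->(2,3)
  grid max=10 at (2,3)
Step 6: ant0:(0,3)->S->(1,3) | ant1:(2,3)->N->(1,3) | ant2:(2,3)->N->(1,3)
  grid max=9 at (1,3)

(1,3) (1,3) (1,3)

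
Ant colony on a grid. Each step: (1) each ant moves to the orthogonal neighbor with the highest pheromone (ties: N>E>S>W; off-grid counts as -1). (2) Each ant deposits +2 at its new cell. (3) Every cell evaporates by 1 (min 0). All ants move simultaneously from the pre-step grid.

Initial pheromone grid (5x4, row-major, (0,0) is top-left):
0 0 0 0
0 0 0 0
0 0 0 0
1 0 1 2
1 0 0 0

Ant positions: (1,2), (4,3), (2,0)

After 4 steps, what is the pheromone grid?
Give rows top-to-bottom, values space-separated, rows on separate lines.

After step 1: ants at (0,2),(3,3),(3,0)
  0 0 1 0
  0 0 0 0
  0 0 0 0
  2 0 0 3
  0 0 0 0
After step 2: ants at (0,3),(2,3),(2,0)
  0 0 0 1
  0 0 0 0
  1 0 0 1
  1 0 0 2
  0 0 0 0
After step 3: ants at (1,3),(3,3),(3,0)
  0 0 0 0
  0 0 0 1
  0 0 0 0
  2 0 0 3
  0 0 0 0
After step 4: ants at (0,3),(2,3),(2,0)
  0 0 0 1
  0 0 0 0
  1 0 0 1
  1 0 0 2
  0 0 0 0

0 0 0 1
0 0 0 0
1 0 0 1
1 0 0 2
0 0 0 0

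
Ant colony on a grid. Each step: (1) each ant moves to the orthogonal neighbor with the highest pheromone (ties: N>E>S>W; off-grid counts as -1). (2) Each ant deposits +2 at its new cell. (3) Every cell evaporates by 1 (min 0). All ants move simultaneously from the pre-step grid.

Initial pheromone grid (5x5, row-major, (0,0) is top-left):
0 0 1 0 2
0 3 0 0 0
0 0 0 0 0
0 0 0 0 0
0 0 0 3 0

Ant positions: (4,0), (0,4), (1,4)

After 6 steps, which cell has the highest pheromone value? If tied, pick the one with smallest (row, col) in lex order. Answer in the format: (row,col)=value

Answer: (0,4)=8

Derivation:
Step 1: ant0:(4,0)->N->(3,0) | ant1:(0,4)->S->(1,4) | ant2:(1,4)->N->(0,4)
  grid max=3 at (0,4)
Step 2: ant0:(3,0)->N->(2,0) | ant1:(1,4)->N->(0,4) | ant2:(0,4)->S->(1,4)
  grid max=4 at (0,4)
Step 3: ant0:(2,0)->N->(1,0) | ant1:(0,4)->S->(1,4) | ant2:(1,4)->N->(0,4)
  grid max=5 at (0,4)
Step 4: ant0:(1,0)->N->(0,0) | ant1:(1,4)->N->(0,4) | ant2:(0,4)->S->(1,4)
  grid max=6 at (0,4)
Step 5: ant0:(0,0)->E->(0,1) | ant1:(0,4)->S->(1,4) | ant2:(1,4)->N->(0,4)
  grid max=7 at (0,4)
Step 6: ant0:(0,1)->E->(0,2) | ant1:(1,4)->N->(0,4) | ant2:(0,4)->S->(1,4)
  grid max=8 at (0,4)
Final grid:
  0 0 1 0 8
  0 0 0 0 6
  0 0 0 0 0
  0 0 0 0 0
  0 0 0 0 0
Max pheromone 8 at (0,4)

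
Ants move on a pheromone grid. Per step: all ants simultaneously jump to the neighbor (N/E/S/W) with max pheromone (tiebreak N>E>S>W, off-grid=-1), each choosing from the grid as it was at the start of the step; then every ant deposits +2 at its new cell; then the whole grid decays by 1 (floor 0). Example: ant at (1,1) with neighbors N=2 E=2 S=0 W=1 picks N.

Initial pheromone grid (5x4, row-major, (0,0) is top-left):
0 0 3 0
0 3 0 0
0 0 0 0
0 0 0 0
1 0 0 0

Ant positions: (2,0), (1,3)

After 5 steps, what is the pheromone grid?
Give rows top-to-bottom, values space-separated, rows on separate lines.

After step 1: ants at (1,0),(0,3)
  0 0 2 1
  1 2 0 0
  0 0 0 0
  0 0 0 0
  0 0 0 0
After step 2: ants at (1,1),(0,2)
  0 0 3 0
  0 3 0 0
  0 0 0 0
  0 0 0 0
  0 0 0 0
After step 3: ants at (0,1),(0,3)
  0 1 2 1
  0 2 0 0
  0 0 0 0
  0 0 0 0
  0 0 0 0
After step 4: ants at (0,2),(0,2)
  0 0 5 0
  0 1 0 0
  0 0 0 0
  0 0 0 0
  0 0 0 0
After step 5: ants at (0,3),(0,3)
  0 0 4 3
  0 0 0 0
  0 0 0 0
  0 0 0 0
  0 0 0 0

0 0 4 3
0 0 0 0
0 0 0 0
0 0 0 0
0 0 0 0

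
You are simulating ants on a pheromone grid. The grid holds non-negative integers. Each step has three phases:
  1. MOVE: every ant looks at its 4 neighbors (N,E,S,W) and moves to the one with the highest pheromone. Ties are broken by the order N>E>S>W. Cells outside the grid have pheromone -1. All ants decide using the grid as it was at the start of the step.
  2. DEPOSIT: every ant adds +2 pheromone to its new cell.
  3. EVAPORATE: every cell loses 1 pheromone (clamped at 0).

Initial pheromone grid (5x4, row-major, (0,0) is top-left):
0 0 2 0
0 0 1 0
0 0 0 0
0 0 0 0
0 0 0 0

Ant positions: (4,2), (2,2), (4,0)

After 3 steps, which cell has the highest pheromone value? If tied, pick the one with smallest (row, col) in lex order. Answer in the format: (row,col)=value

Step 1: ant0:(4,2)->N->(3,2) | ant1:(2,2)->N->(1,2) | ant2:(4,0)->N->(3,0)
  grid max=2 at (1,2)
Step 2: ant0:(3,2)->N->(2,2) | ant1:(1,2)->N->(0,2) | ant2:(3,0)->N->(2,0)
  grid max=2 at (0,2)
Step 3: ant0:(2,2)->N->(1,2) | ant1:(0,2)->S->(1,2) | ant2:(2,0)->N->(1,0)
  grid max=4 at (1,2)
Final grid:
  0 0 1 0
  1 0 4 0
  0 0 0 0
  0 0 0 0
  0 0 0 0
Max pheromone 4 at (1,2)

Answer: (1,2)=4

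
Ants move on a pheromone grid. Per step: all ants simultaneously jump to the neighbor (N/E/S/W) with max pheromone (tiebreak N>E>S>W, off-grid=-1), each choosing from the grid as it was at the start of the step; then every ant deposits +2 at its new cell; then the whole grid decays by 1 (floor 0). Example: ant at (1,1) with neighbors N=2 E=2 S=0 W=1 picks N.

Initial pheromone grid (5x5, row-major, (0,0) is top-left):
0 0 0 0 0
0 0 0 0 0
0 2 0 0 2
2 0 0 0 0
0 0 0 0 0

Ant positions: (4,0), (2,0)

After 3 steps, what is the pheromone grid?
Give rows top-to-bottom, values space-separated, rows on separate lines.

After step 1: ants at (3,0),(2,1)
  0 0 0 0 0
  0 0 0 0 0
  0 3 0 0 1
  3 0 0 0 0
  0 0 0 0 0
After step 2: ants at (2,0),(1,1)
  0 0 0 0 0
  0 1 0 0 0
  1 2 0 0 0
  2 0 0 0 0
  0 0 0 0 0
After step 3: ants at (2,1),(2,1)
  0 0 0 0 0
  0 0 0 0 0
  0 5 0 0 0
  1 0 0 0 0
  0 0 0 0 0

0 0 0 0 0
0 0 0 0 0
0 5 0 0 0
1 0 0 0 0
0 0 0 0 0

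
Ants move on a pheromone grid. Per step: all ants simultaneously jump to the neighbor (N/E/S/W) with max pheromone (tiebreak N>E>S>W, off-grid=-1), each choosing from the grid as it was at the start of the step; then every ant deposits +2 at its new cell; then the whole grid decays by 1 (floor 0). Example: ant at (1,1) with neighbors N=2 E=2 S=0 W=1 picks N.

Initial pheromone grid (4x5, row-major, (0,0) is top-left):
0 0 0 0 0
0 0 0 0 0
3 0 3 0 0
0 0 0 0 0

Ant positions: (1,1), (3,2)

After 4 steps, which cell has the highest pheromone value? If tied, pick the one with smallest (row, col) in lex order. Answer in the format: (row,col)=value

Answer: (2,2)=5

Derivation:
Step 1: ant0:(1,1)->N->(0,1) | ant1:(3,2)->N->(2,2)
  grid max=4 at (2,2)
Step 2: ant0:(0,1)->E->(0,2) | ant1:(2,2)->N->(1,2)
  grid max=3 at (2,2)
Step 3: ant0:(0,2)->S->(1,2) | ant1:(1,2)->S->(2,2)
  grid max=4 at (2,2)
Step 4: ant0:(1,2)->S->(2,2) | ant1:(2,2)->N->(1,2)
  grid max=5 at (2,2)
Final grid:
  0 0 0 0 0
  0 0 3 0 0
  0 0 5 0 0
  0 0 0 0 0
Max pheromone 5 at (2,2)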